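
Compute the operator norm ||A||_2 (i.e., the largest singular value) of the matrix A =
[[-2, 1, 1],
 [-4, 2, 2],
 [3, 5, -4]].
||A||_2 = sqrt(55) ≈ 7.4162 (= sqrt(largest eigenvalue of A^T A))

||A||_2 = sigma_max(A) = sqrt(lambda_max(A^T A)). Form the symmetric matrix M = A^T A =
[[29, 5, -22],
 [5, 30, -15],
 [-22, -15, 21]].
Its characteristic polynomial (trace, sum of principal 2x2 minors, determinant of M give the coefficients) is
  p(λ) = det(λ I - M) = λ^3 - 80λ^2 + 1375λ.
The constant term is 0, so λ = 0 is a root. Dividing out λ leaves p(λ) = λ(λ^2 - 80λ + 1375). For λ^2 - 80λ + 1375 the discriminant is 900. It is a perfect square (30^2), so the roots are rational: λ = (80 ± 30)/2 = 55, 25.
So the eigenvalues of A^T A are ≈ 0, 25, 55 (all ≥ 0, as they must be for A^T A). The largest is λ_max = 55, hence ||A||_2 = sqrt(λ_max) = sqrt(55) ≈ 7.4162.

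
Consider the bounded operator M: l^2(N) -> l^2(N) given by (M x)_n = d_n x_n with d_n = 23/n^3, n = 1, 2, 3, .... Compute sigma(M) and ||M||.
sigma(M) = {23/n^3 : n ≥ 1} ∪ {0}; ||M|| = 23

A bounded diagonal operator on l^2 with diagonal entries d_n has spectrum equal to the closure of {d_n : n ≥ 1}: every d_n is an eigenvalue (with eigenvector e_n), so {d_n} ⊂ sigma(M); the spectrum is closed, so its closure is too; and for lambda not in the closure, (M - lambda I) has bounded inverse (the diagonal entries 1/(d_n - lambda) are bounded). For our sequence d_n = 23/n^3, n = 1, 2, 3, ...:
  - {d_n} = {23/n^3 : n ≥ 1}; the only limit point is 0
  - closure = {23/n^3 : n ≥ 1} ∪ {0}
For the norm: a diagonal operator has ||M|| = sup_n |d_n|. Here d_n = 23/n^3 is positive and decreasing, so sup_n |d_n| = d_1 = 23. So ||M|| = 23.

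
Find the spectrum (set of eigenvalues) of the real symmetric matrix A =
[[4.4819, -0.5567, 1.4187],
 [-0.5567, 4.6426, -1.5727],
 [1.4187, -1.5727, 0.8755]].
sigma(A) ≈ {0, 4, 6}

A is real symmetric, so its spectrum consists of real eigenvalues. Expanding the characteristic polynomial of the displayed matrix gives
  det(λ I - A) = p(λ) = λ^3 + (-10)λ^2 + (24)λ + (0).
Solving p(λ) = 0 yields eigenvalues ≈ 0, 4, 6. (A is shown rounded to 4 decimals, so these recover the underlying integer eigenvalues to within that precision.)
Verification: the trace of A = 10 equals the sum of eigenvalues 10, and det(A) ≈ 0.0003 matches the eigenvalue product 0.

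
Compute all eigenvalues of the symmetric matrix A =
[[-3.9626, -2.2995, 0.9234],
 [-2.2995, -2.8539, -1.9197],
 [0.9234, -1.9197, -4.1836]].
sigma(A) ≈ {-6, -5, 0}

A is real symmetric, so its spectrum consists of real eigenvalues. Expanding the characteristic polynomial of the displayed matrix gives
  det(λ I - A) = p(λ) = λ^3 + (11)λ^2 + (30)λ + (0.0011).
Solving p(λ) = 0 yields eigenvalues ≈ -6, -5, 0. (A is shown rounded to 4 decimals, so these recover the underlying integer eigenvalues to within that precision.)
Verification: the trace of A = -11 equals the sum of eigenvalues -11, and det(A) ≈ -0.0011 matches the eigenvalue product 0.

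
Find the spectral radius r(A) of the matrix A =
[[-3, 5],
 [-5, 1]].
r(A) = sqrt(22) ≈ 4.6904

The eigenvalues of A are the roots of its characteristic polynomial. With M = A (coefficients from the trace and determinant):
  p(λ) = det(λ I - M) = λ^2 + 2λ + 22.
For λ^2 + 2λ + 22 the discriminant is -84. It is negative, so the roots are the complex-conjugate pair λ = -1 ± (sqrt(84)/2) i ≈ -1 ± 4.5826i. For a conjugate pair the product of the roots equals the constant term, so |λ|^2 = 22 and |λ| = sqrt(22) ≈ 4.6904.
Thus the eigenvalues (to 4 decimals) are -1 ± 4.5826i (modulus 4.6904). The spectral radius is the largest modulus: r(A) = sqrt(22) ≈ 4.6904. (Cross-check: r(A) ≤ ||A||_2 ≈ 7.099; equality holds whenever A is normal, though it can also hold for some non-normal A.)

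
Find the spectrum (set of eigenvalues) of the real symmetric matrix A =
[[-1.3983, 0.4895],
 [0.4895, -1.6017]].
sigma(A) ≈ {-2, -1}

A is real symmetric, so its spectrum consists of real eigenvalues. Expanding the characteristic polynomial of the displayed matrix gives
  det(λ I - A) = p(λ) = λ^2 + (3)λ + (2).
Solving p(λ) = 0 yields eigenvalues ≈ -2, -1. (A is shown rounded to 4 decimals, so these recover the underlying integer eigenvalues to within that precision.)
Verification: the trace of A = -3 equals the sum of eigenvalues -3, and det(A) ≈ 2.0000 matches the eigenvalue product 2.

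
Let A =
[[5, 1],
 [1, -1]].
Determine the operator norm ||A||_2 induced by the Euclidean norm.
||A||_2 = sqrt((28 + sqrt(640))/2) ≈ 5.1623 (= sqrt(largest eigenvalue of A^T A))

||A||_2 = sigma_max(A) = sqrt(lambda_max(A^T A)). Form the symmetric matrix M = A^T A =
[[26, 4],
 [4, 2]].
Its characteristic polynomial (trace, determinant of M give the coefficients) is
  p(λ) = det(λ I - M) = λ^2 - 28λ + 36.
For λ^2 - 28λ + 36 the discriminant is 640. It is nonnegative but not a perfect square, so the roots are real and irrational: λ = (28 ± sqrt(640))/2 ≈ 26.6491, 1.3509.
So the eigenvalues of A^T A are ≈ 1.3509, 26.6491 (all ≥ 0, as they must be for A^T A). The largest is λ_max = (28 + sqrt(640))/2 ≈ 26.6491, hence ||A||_2 = sqrt(λ_max) = sqrt((28 + sqrt(640))/2) ≈ 5.1623.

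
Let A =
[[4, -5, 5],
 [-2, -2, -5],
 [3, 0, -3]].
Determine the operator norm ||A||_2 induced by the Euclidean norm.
||A||_2 ≈ 8.8642 (= sqrt(largest eigenvalue of A^T A))

||A||_2 = sigma_max(A) = sqrt(lambda_max(A^T A)). Form the symmetric matrix M = A^T A =
[[29, -16, 21],
 [-16, 29, -15],
 [21, -15, 59]].
Its characteristic polynomial (trace, sum of principal 2x2 minors, determinant of M give the coefficients) is
  p(λ) = det(λ I - M) = λ^3 - 117λ^2 + 3341λ - 25281.
No integer candidate from the rational root theorem (±divisors of 25281) is a root, so the roots are irrational. The cubic discriminant is Δ = 2290553392 > 0, so there are three distinct real roots. p(12) = -309 and p(13) = 576 have opposite signs, so a root lies in (12, 13); Newton's method refines it to λ ≈ 12.3293. p(26) = 69 and p(27) = -684 have opposite signs, so a root lies in (26, 27); Newton's method refines it to λ ≈ 26.096. p(78) = -1959 and p(79) = 1500 have opposite signs, so a root lies in (78, 79); Newton's method refines it to λ ≈ 78.5747. Check (Vieta): the three roots sum to 117, matching tr M = 117.
So the eigenvalues of A^T A are ≈ 12.3293, 26.096, 78.5747 (all ≥ 0, as they must be for A^T A). The largest is λ_max ≈ 78.5747, hence ||A||_2 = sqrt(λ_max) ≈ 8.8642.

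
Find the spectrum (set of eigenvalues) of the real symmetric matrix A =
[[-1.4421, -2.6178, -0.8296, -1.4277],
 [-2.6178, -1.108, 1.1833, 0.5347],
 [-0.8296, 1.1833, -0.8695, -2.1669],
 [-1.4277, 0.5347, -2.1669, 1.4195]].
sigma(A) ≈ {-4, -3, 2, 3}

A is real symmetric, so its spectrum consists of real eigenvalues. Expanding the characteristic polynomial of the displayed matrix gives
  det(λ I - A) = p(λ) = λ^4 + (2)λ^3 + (-17)λ^2 + (-18.0014)λ + (72).
Solving p(λ) = 0 yields eigenvalues ≈ -4, -3, 2, 3. (A is shown rounded to 4 decimals, so these recover the underlying integer eigenvalues to within that precision.)
Verification: the trace of A = -2 equals the sum of eigenvalues -2, and det(A) ≈ 72.0003 matches the eigenvalue product 72.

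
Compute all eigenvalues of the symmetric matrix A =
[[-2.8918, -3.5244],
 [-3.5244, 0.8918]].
sigma(A) ≈ {-5, 3}

A is real symmetric, so its spectrum consists of real eigenvalues. Expanding the characteristic polynomial of the displayed matrix gives
  det(λ I - A) = p(λ) = λ^2 + (2)λ + (-15).
Solving p(λ) = 0 yields eigenvalues ≈ -5, 3. (A is shown rounded to 4 decimals, so these recover the underlying integer eigenvalues to within that precision.)
Verification: the trace of A = -2 equals the sum of eigenvalues -2, and det(A) ≈ -15.0003 matches the eigenvalue product -15.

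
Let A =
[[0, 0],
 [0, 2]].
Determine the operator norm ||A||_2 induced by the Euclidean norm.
||A||_2 = 2 (= sqrt(largest eigenvalue of A^T A))

||A||_2 = sigma_max(A) = sqrt(lambda_max(A^T A)). Form the symmetric matrix M = A^T A =
[[0, 0],
 [0, 4]].
Its characteristic polynomial (trace, determinant of M give the coefficients) is
  p(λ) = det(λ I - M) = λ^2 - 4λ.
For λ^2 - 4λ the discriminant is 16. It is a perfect square (4^2), so the roots are rational: λ = (4 ± 4)/2 = 4, 0.
So the eigenvalues of A^T A are ≈ 0, 4 (all ≥ 0, as they must be for A^T A). The largest is λ_max = 4, hence ||A||_2 = sqrt(λ_max) = 2.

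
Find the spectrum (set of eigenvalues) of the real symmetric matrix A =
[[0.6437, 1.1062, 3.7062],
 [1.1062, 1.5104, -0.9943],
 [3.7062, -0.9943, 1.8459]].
sigma(A) ≈ {-3, 2, 5}

A is real symmetric, so its spectrum consists of real eigenvalues. Expanding the characteristic polynomial of the displayed matrix gives
  det(λ I - A) = p(λ) = λ^3 + (-4)λ^2 + (-11)λ + (30).
Solving p(λ) = 0 yields eigenvalues ≈ -3, 2, 5. (A is shown rounded to 4 decimals, so these recover the underlying integer eigenvalues to within that precision.)
Verification: the trace of A = 4 equals the sum of eigenvalues 4, and det(A) ≈ -30.0001 matches the eigenvalue product -30.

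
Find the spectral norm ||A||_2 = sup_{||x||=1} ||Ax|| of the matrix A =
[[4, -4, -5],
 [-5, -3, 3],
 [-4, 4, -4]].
||A||_2 ≈ 8.7221 (= sqrt(largest eigenvalue of A^T A))

||A||_2 = sigma_max(A) = sqrt(lambda_max(A^T A)). Form the symmetric matrix M = A^T A =
[[57, -17, -19],
 [-17, 41, -5],
 [-19, -5, 50]].
Its characteristic polynomial (trace, sum of principal 2x2 minors, determinant of M give the coefficients) is
  p(λ) = det(λ I - M) = λ^3 - 148λ^2 + 6562λ - 82944.
No integer candidate from the rational root theorem (±divisors of 82944) is a root, so the roots are irrational. The cubic discriminant is Δ = 1605160992 > 0, so there are three distinct real roots. p(21) = -1149 and p(22) = 436 have opposite signs, so a root lies in (21, 22); Newton's method refines it to λ ≈ 21.7142. p(50) = 156 and p(51) = -579 have opposite signs, so a root lies in (50, 51); Newton's method refines it to λ ≈ 50.2115. p(76) = -104 and p(77) = 1371 have opposite signs, so a root lies in (76, 77); Newton's method refines it to λ ≈ 76.0743. Check (Vieta): the three roots sum to 148, matching tr M = 148.
So the eigenvalues of A^T A are ≈ 21.7142, 50.2115, 76.0743 (all ≥ 0, as they must be for A^T A). The largest is λ_max ≈ 76.0743, hence ||A||_2 = sqrt(λ_max) ≈ 8.7221.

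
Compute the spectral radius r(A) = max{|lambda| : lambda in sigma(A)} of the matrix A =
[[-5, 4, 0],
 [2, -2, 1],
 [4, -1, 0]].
r(A) = (8 + sqrt(20))/2 ≈ 6.2361

The eigenvalues of A are the roots of its characteristic polynomial. With M = A (coefficients from the trace, the sum of principal 2x2 minors, and det A):
  p(λ) = det(λ I - M) = λ^3 + 7λ^2 + 3λ - 11.
By the rational root theorem any rational root is an integer divisor of 11. Testing λ = 1: p(1) = 1 + 7 + 3 - 11 = 0, so λ = 1 is a root. Dividing out (λ - 1) leaves p(λ) = (λ - 1)(λ^2 + 8λ + 11). For λ^2 + 8λ + 11 the discriminant is 20. It is nonnegative but not a perfect square, so the roots are real and irrational: λ = (-8 ± sqrt(20))/2 ≈ -1.7639, -6.2361.
Thus the eigenvalues (to 4 decimals) are -1.7639 (modulus 1.7639); -6.2361 (modulus 6.2361); 1 (modulus 1). The spectral radius is the largest modulus: r(A) = (8 + sqrt(20))/2 ≈ 6.2361. (Cross-check: r(A) ≤ ||A||_2 ≈ 7.9741; equality holds whenever A is normal, though it can also hold for some non-normal A.)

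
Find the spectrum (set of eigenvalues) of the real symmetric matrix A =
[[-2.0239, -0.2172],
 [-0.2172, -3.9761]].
sigma(A) ≈ {-4, -2}

A is real symmetric, so its spectrum consists of real eigenvalues. Expanding the characteristic polynomial of the displayed matrix gives
  det(λ I - A) = p(λ) = λ^2 + (6)λ + (8).
Solving p(λ) = 0 yields eigenvalues ≈ -4, -2. (A is shown rounded to 4 decimals, so these recover the underlying integer eigenvalues to within that precision.)
Verification: the trace of A = -6 equals the sum of eigenvalues -6, and det(A) ≈ 8.0001 matches the eigenvalue product 8.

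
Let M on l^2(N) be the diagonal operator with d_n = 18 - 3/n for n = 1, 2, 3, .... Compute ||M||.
||M|| = 18

For a diagonal operator on l^2 with entries d_n, ||M|| = sup_n |d_n|. Here d_1 = 15, d_2 = 33/2, ..., and d_n = 18 - 3/n increases monotonically toward 18. All terms lie in [15, 18), so |d_n| = d_n and the supremum is the limit 18, which is not attained by any individual d_n. Hence ||M|| = 18.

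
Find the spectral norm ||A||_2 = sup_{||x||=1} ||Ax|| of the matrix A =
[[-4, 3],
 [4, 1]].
||A||_2 = sqrt((42 + sqrt(740))/2) ≈ 5.8823 (= sqrt(largest eigenvalue of A^T A))

||A||_2 = sigma_max(A) = sqrt(lambda_max(A^T A)). Form the symmetric matrix M = A^T A =
[[32, -8],
 [-8, 10]].
Its characteristic polynomial (trace, determinant of M give the coefficients) is
  p(λ) = det(λ I - M) = λ^2 - 42λ + 256.
For λ^2 - 42λ + 256 the discriminant is 740. It is nonnegative but not a perfect square, so the roots are real and irrational: λ = (42 ± sqrt(740))/2 ≈ 34.6015, 7.3985.
So the eigenvalues of A^T A are ≈ 7.3985, 34.6015 (all ≥ 0, as they must be for A^T A). The largest is λ_max = (42 + sqrt(740))/2 ≈ 34.6015, hence ||A||_2 = sqrt(λ_max) = sqrt((42 + sqrt(740))/2) ≈ 5.8823.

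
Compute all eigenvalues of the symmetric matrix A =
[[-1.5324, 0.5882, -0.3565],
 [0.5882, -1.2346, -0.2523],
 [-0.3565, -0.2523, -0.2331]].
sigma(A) ≈ {-2, -1, 0}

A is real symmetric, so its spectrum consists of real eigenvalues. Expanding the characteristic polynomial of the displayed matrix gives
  det(λ I - A) = p(λ) = λ^3 + (3)λ^2 + (2)λ + (0).
Solving p(λ) = 0 yields eigenvalues ≈ -2, -1, 0. (A is shown rounded to 4 decimals, so these recover the underlying integer eigenvalues to within that precision.)
Verification: the trace of A = -3 equals the sum of eigenvalues -3, and det(A) ≈ -0.0001 matches the eigenvalue product 0.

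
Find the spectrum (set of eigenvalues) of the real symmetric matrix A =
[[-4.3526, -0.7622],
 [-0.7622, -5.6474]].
sigma(A) ≈ {-6, -4}

A is real symmetric, so its spectrum consists of real eigenvalues. Expanding the characteristic polynomial of the displayed matrix gives
  det(λ I - A) = p(λ) = λ^2 + (10)λ + (24).
Solving p(λ) = 0 yields eigenvalues ≈ -6, -4. (A is shown rounded to 4 decimals, so these recover the underlying integer eigenvalues to within that precision.)
Verification: the trace of A = -10 equals the sum of eigenvalues -10, and det(A) ≈ 23.9999 matches the eigenvalue product 24.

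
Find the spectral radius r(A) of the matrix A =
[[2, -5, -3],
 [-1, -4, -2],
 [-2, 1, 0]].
r(A) ≈ 4.9734

The eigenvalues of A are the roots of its characteristic polynomial. With M = A (coefficients from the trace, the sum of principal 2x2 minors, and det A):
  p(λ) = det(λ I - M) = λ^3 + 2λ^2 - 17λ - 11.
No integer candidate from the rational root theorem (±divisors of 11) is a root, so the roots are irrational. The cubic discriminant is Δ = 24625 > 0, so there are three distinct real roots. p(-5) = -1 and p(-4) = 25 have opposite signs, so a root lies in (-5, -4); Newton's method refines it to λ ≈ -4.9734. p(-1) = 7 and p(0) = -11 have opposite signs, so a root lies in (-1, 0); Newton's method refines it to λ ≈ -0.6162. p(3) = -17 and p(4) = 17 have opposite signs, so a root lies in (3, 4); Newton's method refines it to λ ≈ 3.5896. Check (Vieta): the three roots sum to -2, matching tr M = -2.
Thus the eigenvalues (to 4 decimals) are -4.9734 (modulus 4.9734); -0.6162 (modulus 0.6162); 3.5896 (modulus 3.5896). The spectral radius is the largest modulus: r(A) ≈ 4.9734. (Cross-check: r(A) ≤ ||A||_2 ≈ 7.5083; equality holds whenever A is normal, though it can also hold for some non-normal A.)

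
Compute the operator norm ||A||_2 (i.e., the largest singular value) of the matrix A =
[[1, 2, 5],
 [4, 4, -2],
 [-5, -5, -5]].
||A||_2 ≈ 10.4217 (= sqrt(largest eigenvalue of A^T A))

||A||_2 = sigma_max(A) = sqrt(lambda_max(A^T A)). Form the symmetric matrix M = A^T A =
[[42, 43, 22],
 [43, 45, 27],
 [22, 27, 54]].
Its characteristic polynomial (trace, sum of principal 2x2 minors, determinant of M give the coefficients) is
  p(λ) = det(λ I - M) = λ^3 - 141λ^2 + 3526λ - 900.
No integer candidate from the rational root theorem (±divisors of 900) is a root, so the roots are irrational. The cubic discriminant is Δ = 69764192852 > 0, so there are three distinct real roots. p(0) = -900 and p(1) = 2486 have opposite signs, so a root lies in (0, 1); Newton's method refines it to λ ≈ 0.2579. p(32) = 316 and p(33) = -2154 have opposite signs, so a root lies in (32, 33); Newton's method refines it to λ ≈ 32.1299. p(108) = -5004 and p(109) = 3242 have opposite signs, so a root lies in (108, 109); Newton's method refines it to λ ≈ 108.6122. Check (Vieta): the three roots sum to 141, matching tr M = 141.
So the eigenvalues of A^T A are ≈ 0.2579, 32.1299, 108.6122 (all ≥ 0, as they must be for A^T A). The largest is λ_max ≈ 108.6122, hence ||A||_2 = sqrt(λ_max) ≈ 10.4217.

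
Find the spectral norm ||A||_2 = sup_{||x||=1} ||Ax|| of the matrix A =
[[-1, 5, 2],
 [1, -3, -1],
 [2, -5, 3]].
||A||_2 ≈ 8.043 (= sqrt(largest eigenvalue of A^T A))

||A||_2 = sigma_max(A) = sqrt(lambda_max(A^T A)). Form the symmetric matrix M = A^T A =
[[6, -18, 3],
 [-18, 59, -2],
 [3, -2, 14]].
Its characteristic polynomial (trace, sum of principal 2x2 minors, determinant of M give the coefficients) is
  p(λ) = det(λ I - M) = λ^3 - 79λ^2 + 927λ - 81.
No integer candidate from the rational root theorem (±divisors of 81) is a root, so the roots are irrational. The cubic discriminant is Δ = 2123532288 > 0, so there are three distinct real roots. p(0) = -81 and p(1) = 768 have opposite signs, so a root lies in (0, 1); Newton's method refines it to λ ≈ 0.088. p(14) = 157 and p(15) = -576 have opposite signs, so a root lies in (14, 15); Newton's method refines it to λ ≈ 14.2226. p(64) = -2193 and p(65) = 1024 have opposite signs, so a root lies in (64, 65); Newton's method refines it to λ ≈ 64.6893. Check (Vieta): the three roots sum to 79, matching tr M = 79.
So the eigenvalues of A^T A are ≈ 0.088, 14.2226, 64.6893 (all ≥ 0, as they must be for A^T A). The largest is λ_max ≈ 64.6893, hence ||A||_2 = sqrt(λ_max) ≈ 8.043.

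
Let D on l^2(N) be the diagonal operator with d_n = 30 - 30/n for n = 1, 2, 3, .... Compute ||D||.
||D|| = 30

For a diagonal operator on l^2 with entries d_n, ||D|| = sup_n |d_n|. Here d_1 = 0, d_2 = 15, ..., and d_n = 30 - 30/n increases monotonically toward 30. All terms lie in [0, 30), so |d_n| = d_n and the supremum is the limit 30, which is not attained by any individual d_n. Hence ||D|| = 30.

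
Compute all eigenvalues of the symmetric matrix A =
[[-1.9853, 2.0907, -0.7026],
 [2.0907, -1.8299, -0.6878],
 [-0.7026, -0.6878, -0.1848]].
sigma(A) ≈ {-4, -1, 1}

A is real symmetric, so its spectrum consists of real eigenvalues. Expanding the characteristic polynomial of the displayed matrix gives
  det(λ I - A) = p(λ) = λ^3 + (4)λ^2 + (-1)λ + (-4).
Solving p(λ) = 0 yields eigenvalues ≈ -4, -1, 1. (A is shown rounded to 4 decimals, so these recover the underlying integer eigenvalues to within that precision.)
Verification: the trace of A = -4 equals the sum of eigenvalues -4, and det(A) ≈ 3.9996 matches the eigenvalue product 4.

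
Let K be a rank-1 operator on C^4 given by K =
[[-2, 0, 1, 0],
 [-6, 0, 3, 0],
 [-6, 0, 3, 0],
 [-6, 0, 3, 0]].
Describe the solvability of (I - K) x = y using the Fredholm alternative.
(I - K) is singular (det(I - K) = 0, i.e. 1 ∈ sigma(K)). (I - K) x = y is solvable iff y ⊥ ker((I - K)^*) = span{(-2, 0, 1, 0)}, i.e. iff -2y_1 + y_3 = 0. When solvable, the solutions are x = y + c·(1, 3, 3, 3), c arbitrary (ker(I - K) = span{(1, 3, 3, 3)}, dimension 1).

K has rank 1, so it is an outer product K = u v^T: every row of K is a multiple of one row vector. Reading off the entries, u = (1, 3, 3, 3) and v = (-2, 0, 1, 0) (row i of K equals u_i·v^T). A rank-one matrix u v^T satisfies K u = u (v·u) and kills the (3)-dimensional subspace v^⊥, so its characteristic polynomial is lambda^3 (lambda - v·u) with v·u = tr K = 1. Hence the eigenvalues of I - K are 1 (multiplicity 3) and 1 - (1) = 0, so det(I - K) = 0. (Direct check: I - K =
[[3, 0, -1, 0],
 [6, 1, -3, 0],
 [6, 0, -2, 0],
 [6, 0, -3, 1]]
has determinant 0.) So 1 is an eigenvalue of K and (I - K) is not invertible. The finite-dimensional Fredholm alternative says: either (I - K) is invertible, or ker(I - K) ≠ {0} and then range(I - K) = ker((I - K)^*)^⊥, with dim ker(I - K) = dim ker((I - K)^*). We are in the second case, so we need both kernels. Kernel of I - K: (I - K) u = u - u (v·u) = u - u = 0, so ker(I - K) = span{u} = span{(1, 3, 3, 3)} (it is exactly 1-dimensional because rank(I - K) = 3). Kernel of the adjoint: K is real, so (I - K)^* = I - K^T = I - v u^T, and (I - v u^T) v = v - v (u·v) = 0; hence ker((I - K)^*) = span{v} = span{(-2, 0, 1, 0)}. Therefore (I - K) x = y is solvable iff <y, v> = 0, i.e. iff -2y_1 + y_3 = 0. When this holds, K y = u (v·y) = 0, so (I - K) y = y and x = y is a particular solution; the full solution set is the line x = y + c·u = y + c·(1, 3, 3, 3), c ∈ C.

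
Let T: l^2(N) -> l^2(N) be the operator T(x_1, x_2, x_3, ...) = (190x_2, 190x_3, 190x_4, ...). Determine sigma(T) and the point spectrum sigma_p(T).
sigma(T) = closed disk {z in C : |z| ≤ 190}; sigma_p(T) = open disk {z in C : |z| < 190}

Note T = 190·V where V is the unit left shift (V x)_k = x_{k+1}; so sigma(T) = 190·sigma(V) and ||T|| = 190||V||. ||T x||^2 = 36100sum_{k≥2} |x_k|^2 ≤ 36100||x||^2, with equality on {x : x_1 = 0}, so ||T|| = 190. For any lambda with |lambda| < 190, set r = lambda/190 (|r| < 1); the vector x = (1, r, r^2, ...) is in l^2 and satisfies T x = 190(r, r^2, ...) = lambda x, so lambda is an eigenvalue. On the boundary |lambda| = 190 the geometric series diverges, so no l^2 eigenvector exists, but these lambda lie in the approximate point spectrum. Hence sigma(T) is the closed disk of radius 190 and sigma_p(T) is the open disk.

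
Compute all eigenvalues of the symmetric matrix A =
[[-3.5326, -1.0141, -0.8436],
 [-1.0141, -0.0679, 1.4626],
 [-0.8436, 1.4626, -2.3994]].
sigma(A) ≈ {-4, -3, 1}

A is real symmetric, so its spectrum consists of real eigenvalues. Expanding the characteristic polynomial of the displayed matrix gives
  det(λ I - A) = p(λ) = λ^3 + (6)λ^2 + (5)λ + (-12).
Solving p(λ) = 0 yields eigenvalues ≈ -4, -3, 1. (A is shown rounded to 4 decimals, so these recover the underlying integer eigenvalues to within that precision.)
Verification: the trace of A = -6 equals the sum of eigenvalues -6, and det(A) ≈ 11.9998 matches the eigenvalue product 12.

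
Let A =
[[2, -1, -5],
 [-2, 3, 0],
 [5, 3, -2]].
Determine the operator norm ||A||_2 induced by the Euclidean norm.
||A||_2 ≈ 7.2214 (= sqrt(largest eigenvalue of A^T A))

||A||_2 = sigma_max(A) = sqrt(lambda_max(A^T A)). Form the symmetric matrix M = A^T A =
[[33, 7, -20],
 [7, 19, -1],
 [-20, -1, 29]].
Its characteristic polynomial (trace, sum of principal 2x2 minors, determinant of M give the coefficients) is
  p(λ) = det(λ I - M) = λ^3 - 81λ^2 + 1685λ - 9409.
No integer candidate from the rational root theorem (±divisors of 9409) is a root, so the roots are irrational. The cubic discriminant is Δ = 215547232 > 0, so there are three distinct real roots. p(9) = -76 and p(10) = 341 have opposite signs, so a root lies in (9, 10); Newton's method refines it to λ ≈ 9.1648. p(19) = 224 and p(20) = -109 have opposite signs, so a root lies in (19, 20); Newton's method refines it to λ ≈ 19.6871. p(52) = -205 and p(53) = 1244 have opposite signs, so a root lies in (52, 53); Newton's method refines it to λ ≈ 52.1481. Check (Vieta): the three roots sum to 81, matching tr M = 81.
So the eigenvalues of A^T A are ≈ 9.1648, 19.6871, 52.1481 (all ≥ 0, as they must be for A^T A). The largest is λ_max ≈ 52.1481, hence ||A||_2 = sqrt(λ_max) ≈ 7.2214.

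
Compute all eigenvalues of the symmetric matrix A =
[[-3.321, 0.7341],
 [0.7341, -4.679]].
sigma(A) ≈ {-5, -3}

A is real symmetric, so its spectrum consists of real eigenvalues. Expanding the characteristic polynomial of the displayed matrix gives
  det(λ I - A) = p(λ) = λ^2 + (8)λ + (15).
Solving p(λ) = 0 yields eigenvalues ≈ -5, -3. (A is shown rounded to 4 decimals, so these recover the underlying integer eigenvalues to within that precision.)
Verification: the trace of A = -8 equals the sum of eigenvalues -8, and det(A) ≈ 15.0001 matches the eigenvalue product 15.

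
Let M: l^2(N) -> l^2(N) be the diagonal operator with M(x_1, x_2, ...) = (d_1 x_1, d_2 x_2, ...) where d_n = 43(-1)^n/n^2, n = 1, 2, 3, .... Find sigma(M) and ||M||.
sigma(M) = {43(-1)^n/n^2 : n ≥ 1} ∪ {0}; ||M|| = 43

A bounded diagonal operator on l^2 with diagonal entries d_n has spectrum equal to the closure of {d_n : n ≥ 1}: every d_n is an eigenvalue (with eigenvector e_n), so {d_n} ⊂ sigma(M); the spectrum is closed, so its closure is too; and for lambda not in the closure, (M - lambda I) has bounded inverse (the diagonal entries 1/(d_n - lambda) are bounded). For our sequence d_n = 43(-1)^n/n^2, n = 1, 2, 3, ...:
  - {d_n} = {43(-1)^n/n^2 : n ≥ 1}; the only limit point is 0
  - closure = {43(-1)^n/n^2 : n ≥ 1} ∪ {0}
For the norm: a diagonal operator has ||M|| = sup_n |d_n|. Here |d_n| = 43/n^2 is decreasing, so sup_n |d_n| = |d_1| = 43. So ||M|| = 43.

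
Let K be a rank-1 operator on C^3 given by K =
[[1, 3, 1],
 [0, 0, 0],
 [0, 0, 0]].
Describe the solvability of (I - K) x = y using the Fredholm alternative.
(I - K) is singular (det(I - K) = 0, i.e. 1 ∈ sigma(K)). (I - K) x = y is solvable iff y ⊥ ker((I - K)^*) = span{(1, 3, 1)}, i.e. iff y_1 + 3y_2 + y_3 = 0. When solvable, the solutions are x = y + c·(1, 0, 0), c arbitrary (ker(I - K) = span{(1, 0, 0)}, dimension 1).

K has rank 1, so it is an outer product K = u v^T: every row of K is a multiple of one row vector. Reading off the entries, u = (1, 0, 0) and v = (1, 3, 1) (row i of K equals u_i·v^T). A rank-one matrix u v^T satisfies K u = u (v·u) and kills the (2)-dimensional subspace v^⊥, so its characteristic polynomial is lambda^2 (lambda - v·u) with v·u = tr K = 1. Hence the eigenvalues of I - K are 1 (multiplicity 2) and 1 - (1) = 0, so det(I - K) = 0. (Direct check: I - K =
[[0, -3, -1],
 [0, 1, 0],
 [0, 0, 1]]
has determinant 0.) So 1 is an eigenvalue of K and (I - K) is not invertible. The finite-dimensional Fredholm alternative says: either (I - K) is invertible, or ker(I - K) ≠ {0} and then range(I - K) = ker((I - K)^*)^⊥, with dim ker(I - K) = dim ker((I - K)^*). We are in the second case, so we need both kernels. Kernel of I - K: (I - K) u = u - u (v·u) = u - u = 0, so ker(I - K) = span{u} = span{(1, 0, 0)} (it is exactly 1-dimensional because rank(I - K) = 2). Kernel of the adjoint: K is real, so (I - K)^* = I - K^T = I - v u^T, and (I - v u^T) v = v - v (u·v) = 0; hence ker((I - K)^*) = span{v} = span{(1, 3, 1)}. Therefore (I - K) x = y is solvable iff <y, v> = 0, i.e. iff y_1 + 3y_2 + y_3 = 0. When this holds, K y = u (v·y) = 0, so (I - K) y = y and x = y is a particular solution; the full solution set is the line x = y + c·u = y + c·(1, 0, 0), c ∈ C.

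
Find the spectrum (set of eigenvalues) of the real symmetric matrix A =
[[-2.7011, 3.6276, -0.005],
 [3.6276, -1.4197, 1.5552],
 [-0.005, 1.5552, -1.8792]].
sigma(A) ≈ {-6, -2, 2}

A is real symmetric, so its spectrum consists of real eigenvalues. Expanding the characteristic polynomial of the displayed matrix gives
  det(λ I - A) = p(λ) = λ^3 + (6)λ^2 + (-4)λ + (-24).
Solving p(λ) = 0 yields eigenvalues ≈ -6, -2, 2. (A is shown rounded to 4 decimals, so these recover the underlying integer eigenvalues to within that precision.)
Verification: the trace of A = -6 equals the sum of eigenvalues -6, and det(A) ≈ 23.9997 matches the eigenvalue product 24.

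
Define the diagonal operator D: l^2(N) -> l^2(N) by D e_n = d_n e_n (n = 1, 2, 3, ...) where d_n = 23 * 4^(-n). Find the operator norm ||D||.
||D|| = 23/4 (attained at n = 1)

For D diagonal, ||D|| = sup_n |d_n|. The sequence d_n = 23 * 4^(-n) is positive and strictly decreasing (ratio 4^(-1) < 1), so the supremum is d_1 = 23/4. Hence ||D|| = 23/4.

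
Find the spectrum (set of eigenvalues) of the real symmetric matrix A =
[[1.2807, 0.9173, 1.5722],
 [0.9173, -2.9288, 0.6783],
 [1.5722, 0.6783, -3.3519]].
sigma(A) ≈ {-4, -3, 2}

A is real symmetric, so its spectrum consists of real eigenvalues. Expanding the characteristic polynomial of the displayed matrix gives
  det(λ I - A) = p(λ) = λ^3 + (5)λ^2 + (-2)λ + (-24).
Solving p(λ) = 0 yields eigenvalues ≈ -4, -3, 2. (A is shown rounded to 4 decimals, so these recover the underlying integer eigenvalues to within that precision.)
Verification: the trace of A = -5 equals the sum of eigenvalues -5, and det(A) ≈ 23.9998 matches the eigenvalue product 24.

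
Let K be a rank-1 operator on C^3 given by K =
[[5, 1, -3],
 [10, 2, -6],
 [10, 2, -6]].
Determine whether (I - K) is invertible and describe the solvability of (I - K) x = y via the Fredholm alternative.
(I - K) is singular (det(I - K) = 0, i.e. 1 ∈ sigma(K)). (I - K) x = y is solvable iff y ⊥ ker((I - K)^*) = span{(5, 1, -3)}, i.e. iff 5y_1 + y_2 - 3y_3 = 0. When solvable, the solutions are x = y + c·(1, 2, 2), c arbitrary (ker(I - K) = span{(1, 2, 2)}, dimension 1).

K has rank 1, so it is an outer product K = u v^T: every row of K is a multiple of one row vector. Reading off the entries, u = (1, 2, 2) and v = (5, 1, -3) (row i of K equals u_i·v^T). A rank-one matrix u v^T satisfies K u = u (v·u) and kills the (2)-dimensional subspace v^⊥, so its characteristic polynomial is lambda^2 (lambda - v·u) with v·u = tr K = 1. Hence the eigenvalues of I - K are 1 (multiplicity 2) and 1 - (1) = 0, so det(I - K) = 0. (Direct check: I - K =
[[-4, -1, 3],
 [-10, -1, 6],
 [-10, -2, 7]]
has determinant 0.) So 1 is an eigenvalue of K and (I - K) is not invertible. The finite-dimensional Fredholm alternative says: either (I - K) is invertible, or ker(I - K) ≠ {0} and then range(I - K) = ker((I - K)^*)^⊥, with dim ker(I - K) = dim ker((I - K)^*). We are in the second case, so we need both kernels. Kernel of I - K: (I - K) u = u - u (v·u) = u - u = 0, so ker(I - K) = span{u} = span{(1, 2, 2)} (it is exactly 1-dimensional because rank(I - K) = 2). Kernel of the adjoint: K is real, so (I - K)^* = I - K^T = I - v u^T, and (I - v u^T) v = v - v (u·v) = 0; hence ker((I - K)^*) = span{v} = span{(5, 1, -3)}. Therefore (I - K) x = y is solvable iff <y, v> = 0, i.e. iff 5y_1 + y_2 - 3y_3 = 0. When this holds, K y = u (v·y) = 0, so (I - K) y = y and x = y is a particular solution; the full solution set is the line x = y + c·u = y + c·(1, 2, 2), c ∈ C.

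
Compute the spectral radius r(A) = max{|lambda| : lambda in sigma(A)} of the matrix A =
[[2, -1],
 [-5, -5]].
r(A) = (3 + sqrt(69))/2 ≈ 5.6533

The eigenvalues of A are the roots of its characteristic polynomial. With M = A (coefficients from the trace and determinant):
  p(λ) = det(λ I - M) = λ^2 + 3λ - 15.
For λ^2 + 3λ - 15 the discriminant is 69. It is nonnegative but not a perfect square, so the roots are real and irrational: λ = (-3 ± sqrt(69))/2 ≈ 2.6533, -5.6533.
Thus the eigenvalues (to 4 decimals) are 2.6533 (modulus 2.6533); -5.6533 (modulus 5.6533). The spectral radius is the largest modulus: r(A) = (3 + sqrt(69))/2 ≈ 5.6533. (Cross-check: r(A) ≤ ||A||_2 ≈ 7.1098; equality holds whenever A is normal, though it can also hold for some non-normal A.)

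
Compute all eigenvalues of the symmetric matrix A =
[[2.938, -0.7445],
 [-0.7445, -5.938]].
sigma(A) ≈ {-6, 3}

A is real symmetric, so its spectrum consists of real eigenvalues. Expanding the characteristic polynomial of the displayed matrix gives
  det(λ I - A) = p(λ) = λ^2 + (3)λ + (-18).
Solving p(λ) = 0 yields eigenvalues ≈ -6, 3. (A is shown rounded to 4 decimals, so these recover the underlying integer eigenvalues to within that precision.)
Verification: the trace of A = -3 equals the sum of eigenvalues -3, and det(A) ≈ -18.0001 matches the eigenvalue product -18.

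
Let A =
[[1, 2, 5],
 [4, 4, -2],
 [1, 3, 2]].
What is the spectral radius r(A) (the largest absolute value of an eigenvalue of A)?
r(A) ≈ 6.7118

The eigenvalues of A are the roots of its characteristic polynomial. With M = A (coefficients from the trace, the sum of principal 2x2 minors, and det A):
  p(λ) = det(λ I - M) = λ^3 - 7λ^2 + 7λ - 34.
No integer candidate from the rational root theorem (±divisors of 34) is a root, so the roots are irrational. The cubic discriminant is Δ = -46843 < 0, so there is one real root and a complex-conjugate pair. p(6) = -28 and p(7) = 15 have opposite signs, so a root lies in (6, 7); Newton's method refines it to λ ≈ 6.7118. Dividing out (λ - (6.7118)) leaves approximately λ^2 - 0.2882λ + 5.0657. For λ^2 - 0.2882λ + 5.0657 the discriminant is -20.1797. It is negative, so the remaining roots are the complex-conjugate pair λ ≈ 0.1441 ± 2.2461i. Their product equals the constant term, so |λ|^2 ≈ 5.0657 and |λ| ≈ 2.2507.
Thus the eigenvalues (to 4 decimals) are 6.7118 (modulus 6.7118); 0.1441 ± 2.2461i (modulus 2.2507). The spectral radius is the largest modulus: r(A) ≈ 6.7118. (Cross-check: r(A) ≤ ||A||_2 ≈ 6.8971; equality holds whenever A is normal, though it can also hold for some non-normal A.)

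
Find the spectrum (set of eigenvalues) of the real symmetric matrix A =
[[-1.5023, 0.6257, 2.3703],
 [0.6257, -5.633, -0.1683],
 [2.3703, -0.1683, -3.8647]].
sigma(A) ≈ {-6, -5, 0}

A is real symmetric, so its spectrum consists of real eigenvalues. Expanding the characteristic polynomial of the displayed matrix gives
  det(λ I - A) = p(λ) = λ^3 + (11)λ^2 + (30)λ + (0).
Solving p(λ) = 0 yields eigenvalues ≈ -6, -5, 0. (A is shown rounded to 4 decimals, so these recover the underlying integer eigenvalues to within that precision.)
Verification: the trace of A = -11 equals the sum of eigenvalues -11, and det(A) ≈ -0.0005 matches the eigenvalue product 0.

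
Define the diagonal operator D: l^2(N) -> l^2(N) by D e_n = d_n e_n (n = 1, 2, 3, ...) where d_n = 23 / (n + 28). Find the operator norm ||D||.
||D|| = 23/29 (attained at n = 1)

For D diagonal, ||D|| = sup_n |d_n| = sup_n 23/(n + 28). This is positive and strictly decreasing in n, so the supremum is attained at n = 1: d_1 = 23/(1 + 28) = 23/29. Hence ||D|| = 23/29.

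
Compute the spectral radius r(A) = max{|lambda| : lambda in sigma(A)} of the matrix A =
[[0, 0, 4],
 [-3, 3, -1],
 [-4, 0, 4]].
r(A) = 4

The eigenvalues of A are the roots of its characteristic polynomial. With M = A (coefficients from the trace, the sum of principal 2x2 minors, and det A):
  p(λ) = det(λ I - M) = λ^3 - 7λ^2 + 28λ - 48.
By the rational root theorem any rational root is an integer divisor of 48. Testing λ = 3: p(3) = 27 - 63 + 84 - 48 = 0, so λ = 3 is a root. Dividing out (λ - 3) leaves p(λ) = (λ - 3)(λ^2 - 4λ + 16). For λ^2 - 4λ + 16 the discriminant is -48. It is negative, so the roots are the complex-conjugate pair λ = 2 ± (sqrt(48)/2) i ≈ 2 ± 3.4641i. For a conjugate pair the product of the roots equals the constant term, so |λ|^2 = 16 and |λ| = sqrt(16) = 4.
Thus the eigenvalues (to 4 decimals) are 2 ± 3.4641i (modulus 4); 3 (modulus 3). The spectral radius is the largest modulus: r(A) = 4. (Cross-check: r(A) ≤ ||A||_2 ≈ 6.5483; equality holds whenever A is normal, though it can also hold for some non-normal A.)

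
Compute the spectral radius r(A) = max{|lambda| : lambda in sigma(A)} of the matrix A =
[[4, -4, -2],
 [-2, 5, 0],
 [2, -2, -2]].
r(A) ≈ 7.042

The eigenvalues of A are the roots of its characteristic polynomial. With M = A (coefficients from the trace, the sum of principal 2x2 minors, and det A):
  p(λ) = det(λ I - M) = λ^3 - 7λ^2 - 2λ + 12.
No integer candidate from the rational root theorem (±divisors of 12) is a root, so the roots are irrational. The cubic discriminant is Δ = 15828 > 0, so there are three distinct real roots. p(-2) = -20 and p(-1) = 6 have opposite signs, so a root lies in (-2, -1); Newton's method refines it to λ ≈ -1.3266. p(1) = 4 and p(2) = -12 have opposite signs, so a root lies in (1, 2); Newton's method refines it to λ ≈ 1.2846. p(7) = -2 and p(8) = 60 have opposite signs, so a root lies in (7, 8); Newton's method refines it to λ ≈ 7.042. Check (Vieta): the three roots sum to 7, matching tr M = 7.
Thus the eigenvalues (to 4 decimals) are -1.3266 (modulus 1.3266); 1.2846 (modulus 1.2846); 7.042 (modulus 7.042). The spectral radius is the largest modulus: r(A) ≈ 7.042. (Cross-check: r(A) ≤ ||A||_2 ≈ 8.4115; equality holds whenever A is normal, though it can also hold for some non-normal A.)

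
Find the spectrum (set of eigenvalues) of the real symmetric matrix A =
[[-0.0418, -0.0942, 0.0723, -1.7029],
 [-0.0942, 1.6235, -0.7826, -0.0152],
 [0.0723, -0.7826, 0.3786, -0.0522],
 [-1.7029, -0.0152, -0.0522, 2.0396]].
sigma(A) ≈ {-1, 0, 2, 3}

A is real symmetric, so its spectrum consists of real eigenvalues. Expanding the characteristic polynomial of the displayed matrix gives
  det(λ I - A) = p(λ) = λ^4 + (-4)λ^3 + (1)λ^2 + (6)λ + (0).
Solving p(λ) = 0 yields eigenvalues ≈ -1, 0, 2, 3. (A is shown rounded to 4 decimals, so these recover the underlying integer eigenvalues to within that precision.)
Verification: the trace of A = 4 equals the sum of eigenvalues 4, and det(A) ≈ 0.0002 matches the eigenvalue product 0.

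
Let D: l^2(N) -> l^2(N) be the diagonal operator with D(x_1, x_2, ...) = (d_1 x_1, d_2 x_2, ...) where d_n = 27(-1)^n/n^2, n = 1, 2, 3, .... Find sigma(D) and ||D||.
sigma(D) = {27(-1)^n/n^2 : n ≥ 1} ∪ {0}; ||D|| = 27

A bounded diagonal operator on l^2 with diagonal entries d_n has spectrum equal to the closure of {d_n : n ≥ 1}: every d_n is an eigenvalue (with eigenvector e_n), so {d_n} ⊂ sigma(D); the spectrum is closed, so its closure is too; and for lambda not in the closure, (D - lambda I) has bounded inverse (the diagonal entries 1/(d_n - lambda) are bounded). For our sequence d_n = 27(-1)^n/n^2, n = 1, 2, 3, ...:
  - {d_n} = {27(-1)^n/n^2 : n ≥ 1}; the only limit point is 0
  - closure = {27(-1)^n/n^2 : n ≥ 1} ∪ {0}
For the norm: a diagonal operator has ||D|| = sup_n |d_n|. Here |d_n| = 27/n^2 is decreasing, so sup_n |d_n| = |d_1| = 27. So ||D|| = 27.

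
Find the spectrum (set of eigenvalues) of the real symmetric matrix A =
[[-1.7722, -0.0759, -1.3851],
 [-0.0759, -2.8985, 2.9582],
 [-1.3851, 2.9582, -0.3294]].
sigma(A) ≈ {-5, -2, 2}

A is real symmetric, so its spectrum consists of real eigenvalues. Expanding the characteristic polynomial of the displayed matrix gives
  det(λ I - A) = p(λ) = λ^3 + (5)λ^2 + (-4)λ + (-20.0011).
Solving p(λ) = 0 yields eigenvalues ≈ -5, -2, 2. (A is shown rounded to 4 decimals, so these recover the underlying integer eigenvalues to within that precision.)
Verification: the trace of A = -5 equals the sum of eigenvalues -5, and det(A) ≈ 20.0011 matches the eigenvalue product 20.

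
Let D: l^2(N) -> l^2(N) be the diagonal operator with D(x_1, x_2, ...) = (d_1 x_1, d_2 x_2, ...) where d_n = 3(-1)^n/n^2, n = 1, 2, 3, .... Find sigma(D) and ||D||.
sigma(D) = {3(-1)^n/n^2 : n ≥ 1} ∪ {0}; ||D|| = 3

A bounded diagonal operator on l^2 with diagonal entries d_n has spectrum equal to the closure of {d_n : n ≥ 1}: every d_n is an eigenvalue (with eigenvector e_n), so {d_n} ⊂ sigma(D); the spectrum is closed, so its closure is too; and for lambda not in the closure, (D - lambda I) has bounded inverse (the diagonal entries 1/(d_n - lambda) are bounded). For our sequence d_n = 3(-1)^n/n^2, n = 1, 2, 3, ...:
  - {d_n} = {3(-1)^n/n^2 : n ≥ 1}; the only limit point is 0
  - closure = {3(-1)^n/n^2 : n ≥ 1} ∪ {0}
For the norm: a diagonal operator has ||D|| = sup_n |d_n|. Here |d_n| = 3/n^2 is decreasing, so sup_n |d_n| = |d_1| = 3. So ||D|| = 3.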